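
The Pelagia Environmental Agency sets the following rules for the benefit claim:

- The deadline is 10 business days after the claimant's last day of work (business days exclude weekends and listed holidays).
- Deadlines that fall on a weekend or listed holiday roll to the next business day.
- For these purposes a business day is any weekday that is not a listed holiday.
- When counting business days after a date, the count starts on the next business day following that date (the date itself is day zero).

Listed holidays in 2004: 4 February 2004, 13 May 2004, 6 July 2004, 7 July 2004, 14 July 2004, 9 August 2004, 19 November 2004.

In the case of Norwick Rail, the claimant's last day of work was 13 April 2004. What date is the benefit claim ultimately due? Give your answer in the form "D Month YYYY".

10 business days after 13 April 2004, excluding weekends and holidays, is 27 April 2004.
Since 27 April 2004 is a Tuesday and not a holiday, the date is unchanged.
Final deadline: 27 April 2004.

27 April 2004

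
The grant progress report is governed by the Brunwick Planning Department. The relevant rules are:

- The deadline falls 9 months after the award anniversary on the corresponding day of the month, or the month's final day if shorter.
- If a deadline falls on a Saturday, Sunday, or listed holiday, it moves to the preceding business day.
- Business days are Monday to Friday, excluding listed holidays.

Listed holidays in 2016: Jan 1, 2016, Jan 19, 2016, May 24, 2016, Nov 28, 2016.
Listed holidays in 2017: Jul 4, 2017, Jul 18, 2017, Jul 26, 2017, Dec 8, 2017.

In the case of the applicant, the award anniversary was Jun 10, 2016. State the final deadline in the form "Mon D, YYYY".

Mar 10, 2017

9 months after Jun 10, 2016, on the same day of the month, is Mar 10, 2017.
Mar 10, 2017 is a Friday and not a listed holiday, so it stands.
Deadline: Mar 10, 2017.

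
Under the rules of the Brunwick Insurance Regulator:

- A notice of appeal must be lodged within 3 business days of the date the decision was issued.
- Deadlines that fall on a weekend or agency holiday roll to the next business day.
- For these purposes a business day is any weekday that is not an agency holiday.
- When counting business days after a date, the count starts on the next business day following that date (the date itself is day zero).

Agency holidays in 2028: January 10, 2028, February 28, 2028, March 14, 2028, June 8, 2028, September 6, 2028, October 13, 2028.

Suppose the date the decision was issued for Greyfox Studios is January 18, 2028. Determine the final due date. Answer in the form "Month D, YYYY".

Starting the day after January 18, 2028 and counting 3 business days lands on January 21, 2028.
January 21, 2028 is a Friday and not a listed holiday, so it stands.
Deadline: January 21, 2028.

January 21, 2028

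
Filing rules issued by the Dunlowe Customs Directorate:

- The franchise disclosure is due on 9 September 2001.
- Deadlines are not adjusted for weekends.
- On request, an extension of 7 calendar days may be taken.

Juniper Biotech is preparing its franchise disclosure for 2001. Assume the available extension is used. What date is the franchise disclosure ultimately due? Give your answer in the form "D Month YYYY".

Start from the fixed due date, 9 September 2001.
9 September 2001 is a Sunday; no weekend or holiday adjustment applies.
Add the 7 calendar-day extension to 9 September 2001: 16 September 2001.
16 September 2001 falls on a Sunday. The rules make no weekend/holiday allowance, so it remains 16 September 2001.
Final deadline: 16 September 2001.

16 September 2001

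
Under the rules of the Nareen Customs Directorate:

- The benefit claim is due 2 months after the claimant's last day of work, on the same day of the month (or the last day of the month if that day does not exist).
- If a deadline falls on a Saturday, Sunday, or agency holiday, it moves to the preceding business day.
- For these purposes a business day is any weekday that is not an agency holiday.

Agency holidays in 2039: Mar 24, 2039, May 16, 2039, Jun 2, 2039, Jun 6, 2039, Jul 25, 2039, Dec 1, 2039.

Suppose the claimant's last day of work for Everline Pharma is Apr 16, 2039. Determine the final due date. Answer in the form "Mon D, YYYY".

Jun 16, 2039

2 months after Apr 16, 2039, on the same day of the month, is Jun 16, 2039.
Jun 16, 2039 (Thursday) is already a business day.
Deadline: Jun 16, 2039.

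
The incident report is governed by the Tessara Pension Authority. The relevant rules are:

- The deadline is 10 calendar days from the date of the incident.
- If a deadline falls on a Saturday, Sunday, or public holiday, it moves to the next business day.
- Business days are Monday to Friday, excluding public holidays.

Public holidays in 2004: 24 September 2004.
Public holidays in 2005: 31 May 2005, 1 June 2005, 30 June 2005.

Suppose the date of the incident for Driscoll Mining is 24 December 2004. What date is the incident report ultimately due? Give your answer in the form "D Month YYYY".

Trigger date 24 December 2004 + 10 calendar days = 3 January 2005.
3 January 2005 (Monday) is already a business day.
Final deadline: 3 January 2005.

3 January 2005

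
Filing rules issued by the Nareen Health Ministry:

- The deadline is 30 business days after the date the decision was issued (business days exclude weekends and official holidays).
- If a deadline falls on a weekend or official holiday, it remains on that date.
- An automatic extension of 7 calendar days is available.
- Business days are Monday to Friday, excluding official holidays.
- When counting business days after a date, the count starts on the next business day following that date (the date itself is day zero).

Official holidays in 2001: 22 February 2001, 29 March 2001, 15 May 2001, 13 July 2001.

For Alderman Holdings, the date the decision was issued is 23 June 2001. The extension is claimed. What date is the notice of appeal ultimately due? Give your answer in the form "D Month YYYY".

Starting the day after 23 June 2001 and counting 30 business days lands on 6 August 2001.
6 August 2001 is a Monday; no weekend or holiday adjustment applies.
Applying the 7-calendar-day extension: 6 August 2001 + 7 days = 13 August 2001.
13 August 2001 is a Monday; no weekend or holiday adjustment applies.
Final deadline: 13 August 2001.

13 August 2001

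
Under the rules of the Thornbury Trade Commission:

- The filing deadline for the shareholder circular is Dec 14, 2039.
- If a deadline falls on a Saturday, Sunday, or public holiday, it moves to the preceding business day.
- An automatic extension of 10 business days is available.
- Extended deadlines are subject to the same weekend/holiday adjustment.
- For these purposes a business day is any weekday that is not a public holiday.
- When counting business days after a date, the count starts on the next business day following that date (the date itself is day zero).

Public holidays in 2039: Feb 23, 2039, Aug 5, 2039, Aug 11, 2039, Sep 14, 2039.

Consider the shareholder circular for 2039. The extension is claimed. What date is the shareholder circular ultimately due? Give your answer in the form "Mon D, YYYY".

Dec 28, 2039

The statutory due date is Dec 14, 2039.
Dec 14, 2039 is a Wednesday and not a listed holiday, so it stands.
Counting 10 further business days from Dec 14, 2039 reaches Dec 28, 2039.
Since Dec 28, 2039 is a Wednesday and not a holiday, the date is unchanged.
Final deadline: Dec 28, 2039.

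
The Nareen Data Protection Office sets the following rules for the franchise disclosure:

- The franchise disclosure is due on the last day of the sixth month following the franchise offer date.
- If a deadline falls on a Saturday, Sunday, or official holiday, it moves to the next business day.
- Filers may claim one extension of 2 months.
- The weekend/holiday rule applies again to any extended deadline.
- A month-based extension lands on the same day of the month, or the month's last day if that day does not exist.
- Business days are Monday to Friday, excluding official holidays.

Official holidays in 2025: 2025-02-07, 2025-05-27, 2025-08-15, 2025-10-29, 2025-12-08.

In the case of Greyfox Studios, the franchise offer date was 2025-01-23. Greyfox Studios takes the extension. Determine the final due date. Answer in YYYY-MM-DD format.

2025-09-30

6 months after 2025-01-23 falls in July 2025; the last day of that month is 2025-07-31.
2025-07-31 is a Thursday and not a listed holiday, so it stands.
The 2 months extension carries 2025-07-31 to 2025-09-30 (day 31 does not exist in September, so the month's last day is used).
2025-09-30 falls on a Tuesday, which is a business day, so no adjustment is needed.
The final due date is 2025-09-30.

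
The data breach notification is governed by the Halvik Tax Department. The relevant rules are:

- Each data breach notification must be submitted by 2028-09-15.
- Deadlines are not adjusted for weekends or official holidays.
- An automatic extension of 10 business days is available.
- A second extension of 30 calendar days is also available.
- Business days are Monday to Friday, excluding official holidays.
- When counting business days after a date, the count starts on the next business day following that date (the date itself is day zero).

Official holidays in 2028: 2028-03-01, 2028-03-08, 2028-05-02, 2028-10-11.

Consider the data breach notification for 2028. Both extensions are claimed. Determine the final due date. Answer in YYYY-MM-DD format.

The statutory due date is 2028-09-15.
No adjustment is made for weekends or holidays, so 2028-09-15 stands.
Applying the 10-business-day extension: 10 business days after 2028-09-15 is 2028-09-29.
No adjustment is made for weekends or holidays, so 2028-09-29 stands.
The 30-calendar-day extension moves the deadline from 2028-09-29 to 2028-10-29.
2028-10-29 is a Sunday; no weekend or holiday adjustment applies.
So the filing is due 2028-10-29.

2028-10-29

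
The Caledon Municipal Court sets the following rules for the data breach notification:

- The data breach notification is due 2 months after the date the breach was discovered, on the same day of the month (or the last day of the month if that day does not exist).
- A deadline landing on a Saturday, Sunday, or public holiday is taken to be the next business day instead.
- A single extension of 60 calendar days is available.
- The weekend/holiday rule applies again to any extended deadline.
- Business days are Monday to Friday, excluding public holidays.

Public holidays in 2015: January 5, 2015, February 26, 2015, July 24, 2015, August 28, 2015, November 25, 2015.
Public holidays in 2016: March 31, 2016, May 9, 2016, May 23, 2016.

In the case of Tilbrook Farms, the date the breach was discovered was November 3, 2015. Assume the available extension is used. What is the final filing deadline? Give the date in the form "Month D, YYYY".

March 4, 2016

Moving 2 months forward from November 3, 2015 on the corresponding day gives January 3, 2016.
January 3, 2016 is a Sunday; the next business day is January 4, 2016 (Monday).
Add the 60 calendar-day extension to January 4, 2016: March 4, 2016.
March 4, 2016 is a Friday and not a listed holiday, so it stands.
Final deadline: March 4, 2016.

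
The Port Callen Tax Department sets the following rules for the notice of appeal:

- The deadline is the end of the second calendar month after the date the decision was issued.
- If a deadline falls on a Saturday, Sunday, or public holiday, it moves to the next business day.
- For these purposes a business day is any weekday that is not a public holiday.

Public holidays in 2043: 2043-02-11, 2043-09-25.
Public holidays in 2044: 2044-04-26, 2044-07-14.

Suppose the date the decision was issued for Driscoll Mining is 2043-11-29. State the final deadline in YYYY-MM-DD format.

2044-02-01

2 months after 2043-11-29 is January 2044; that month ends on 2044-01-31.
Because 2044-01-31 is a Sunday, the deadline becomes 2044-02-01 (Monday).
The final due date is 2044-02-01.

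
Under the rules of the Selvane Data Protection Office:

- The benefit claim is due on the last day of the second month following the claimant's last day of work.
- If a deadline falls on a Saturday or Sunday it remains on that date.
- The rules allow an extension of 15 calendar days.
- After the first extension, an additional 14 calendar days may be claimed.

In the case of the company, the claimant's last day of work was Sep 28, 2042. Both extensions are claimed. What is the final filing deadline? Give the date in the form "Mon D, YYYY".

Dec 29, 2042

The second month after Sep 28, 2042 is November 2042, whose last day is Nov 30, 2042.
Nov 30, 2042 is a Sunday; no weekend or holiday adjustment applies.
Applying the 15-calendar-day extension: Nov 30, 2042 + 15 days = Dec 15, 2042.
Dec 15, 2042 is a Monday; no weekend or holiday adjustment applies.
Applying the 14-calendar-day extension: Dec 15, 2042 + 14 days = Dec 29, 2042.
Dec 29, 2042 falls on a Monday. The rules make no weekend/holiday allowance, so it remains Dec 29, 2042.
Deadline: Dec 29, 2042.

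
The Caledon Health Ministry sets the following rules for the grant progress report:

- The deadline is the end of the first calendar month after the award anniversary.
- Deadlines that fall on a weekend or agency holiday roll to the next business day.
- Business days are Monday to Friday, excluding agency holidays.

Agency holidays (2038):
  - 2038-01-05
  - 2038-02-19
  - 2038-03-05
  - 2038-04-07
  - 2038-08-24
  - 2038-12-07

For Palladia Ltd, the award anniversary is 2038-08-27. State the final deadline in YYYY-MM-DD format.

The first month after 2038-08-27 is September 2038, whose last day is 2038-09-30.
2038-09-30 is a Thursday and not a listed holiday, so it stands.
The final due date is 2038-09-30.

2038-09-30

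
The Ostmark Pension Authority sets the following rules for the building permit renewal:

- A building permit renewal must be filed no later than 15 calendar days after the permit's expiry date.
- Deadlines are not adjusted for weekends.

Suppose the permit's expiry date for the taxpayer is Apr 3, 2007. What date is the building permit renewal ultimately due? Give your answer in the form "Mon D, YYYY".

15 calendar days after Apr 3, 2007 is Apr 18, 2007.
Apr 18, 2007 is a Wednesday; no weekend or holiday adjustment applies.
The final due date is Apr 18, 2007.

Apr 18, 2007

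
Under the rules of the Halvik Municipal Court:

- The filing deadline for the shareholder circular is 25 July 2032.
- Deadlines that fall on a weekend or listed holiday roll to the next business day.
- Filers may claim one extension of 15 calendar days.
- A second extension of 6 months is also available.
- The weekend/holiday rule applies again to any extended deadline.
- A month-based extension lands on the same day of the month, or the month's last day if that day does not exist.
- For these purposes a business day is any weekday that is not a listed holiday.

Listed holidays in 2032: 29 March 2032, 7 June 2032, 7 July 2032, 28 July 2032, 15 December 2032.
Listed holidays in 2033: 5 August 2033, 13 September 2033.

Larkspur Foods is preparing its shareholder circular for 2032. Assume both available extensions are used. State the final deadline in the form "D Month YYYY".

10 February 2033

Start from the fixed due date, 25 July 2032.
25 July 2032 falls on a Sunday. Rolling to the next business day gives 26 July 2032, a Monday.
Applying the 15-calendar-day extension: 26 July 2032 + 15 days = 10 August 2032.
Since 10 August 2032 is a Tuesday and not a holiday, the date is unchanged.
Add 6 months to 10 August 2032: 10 February 2033.
10 February 2033 falls on a Thursday, which is a business day, so no adjustment is needed.
Final deadline: 10 February 2033.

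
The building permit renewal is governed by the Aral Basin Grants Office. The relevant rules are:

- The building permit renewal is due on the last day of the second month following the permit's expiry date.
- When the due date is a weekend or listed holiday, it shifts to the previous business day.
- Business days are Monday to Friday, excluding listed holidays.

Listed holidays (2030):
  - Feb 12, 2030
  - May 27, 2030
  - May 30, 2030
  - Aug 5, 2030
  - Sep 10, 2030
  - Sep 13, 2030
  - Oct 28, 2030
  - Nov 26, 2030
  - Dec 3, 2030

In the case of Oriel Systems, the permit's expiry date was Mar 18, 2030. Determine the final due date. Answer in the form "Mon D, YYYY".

2 months after Mar 18, 2030 is May 2030; that month ends on May 31, 2030.
May 31, 2030 is a Friday and not a listed holiday, so it stands.
The final due date is May 31, 2030.

May 31, 2030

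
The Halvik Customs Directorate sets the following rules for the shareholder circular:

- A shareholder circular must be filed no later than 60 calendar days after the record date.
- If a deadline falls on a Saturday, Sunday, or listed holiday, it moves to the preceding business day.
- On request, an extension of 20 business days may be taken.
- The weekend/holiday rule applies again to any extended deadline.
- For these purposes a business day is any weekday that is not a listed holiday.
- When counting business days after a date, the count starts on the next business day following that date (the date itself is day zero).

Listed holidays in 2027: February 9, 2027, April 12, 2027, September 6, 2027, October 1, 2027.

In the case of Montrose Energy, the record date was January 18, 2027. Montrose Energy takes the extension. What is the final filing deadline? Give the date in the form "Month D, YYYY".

60 calendar days after January 18, 2027 is March 19, 2027.
March 19, 2027 (Friday) is already a business day.
Counting 20 further business days from March 19, 2027 reaches April 19, 2027.
April 19, 2027 (Monday) is already a business day.
Final deadline: April 19, 2027.

April 19, 2027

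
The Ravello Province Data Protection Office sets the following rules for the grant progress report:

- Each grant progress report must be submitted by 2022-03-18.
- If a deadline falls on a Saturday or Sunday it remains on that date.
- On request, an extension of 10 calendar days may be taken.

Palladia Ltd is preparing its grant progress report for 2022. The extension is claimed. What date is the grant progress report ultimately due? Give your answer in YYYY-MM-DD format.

2022-03-28

The stated deadline is 2022-03-18.
2022-03-18 falls on a Friday. The rules make no weekend/holiday allowance, so it remains 2022-03-18.
Add the 10 calendar-day extension to 2022-03-18: 2022-03-28.
No adjustment is made for weekends or holidays, so 2022-03-28 stands.
Final deadline: 2022-03-28.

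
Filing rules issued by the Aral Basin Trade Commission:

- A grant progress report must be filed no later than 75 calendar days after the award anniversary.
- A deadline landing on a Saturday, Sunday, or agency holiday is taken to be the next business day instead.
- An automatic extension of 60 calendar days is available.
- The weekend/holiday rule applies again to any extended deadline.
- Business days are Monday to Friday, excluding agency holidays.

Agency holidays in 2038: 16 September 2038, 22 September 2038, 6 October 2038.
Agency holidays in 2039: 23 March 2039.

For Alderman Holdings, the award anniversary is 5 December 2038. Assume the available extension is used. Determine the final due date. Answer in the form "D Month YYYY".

75 calendar days after 5 December 2038 is 18 February 2039.
Since 18 February 2039 is a Friday and not a holiday, the date is unchanged.
With the 60-day extension, 18 February 2039 becomes 19 April 2039.
19 April 2039 is a Tuesday and not a listed holiday, so it stands.
Deadline: 19 April 2039.

19 April 2039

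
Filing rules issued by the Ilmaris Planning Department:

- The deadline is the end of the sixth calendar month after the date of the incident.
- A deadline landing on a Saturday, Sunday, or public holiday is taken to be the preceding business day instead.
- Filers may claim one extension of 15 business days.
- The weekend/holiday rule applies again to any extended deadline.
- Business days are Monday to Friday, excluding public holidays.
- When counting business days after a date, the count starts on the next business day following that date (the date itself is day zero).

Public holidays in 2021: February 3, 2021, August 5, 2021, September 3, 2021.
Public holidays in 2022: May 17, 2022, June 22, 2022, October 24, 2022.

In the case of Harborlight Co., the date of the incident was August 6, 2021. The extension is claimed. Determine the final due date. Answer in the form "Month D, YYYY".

March 21, 2022

6 months after August 6, 2021 is February 2022; that month ends on February 28, 2022.
February 28, 2022 is a Monday and not a listed holiday, so it stands.
Applying the 15-business-day extension: 15 business days after February 28, 2022 is March 21, 2022.
Since March 21, 2022 is a Monday and not a holiday, the date is unchanged.
Final deadline: March 21, 2022.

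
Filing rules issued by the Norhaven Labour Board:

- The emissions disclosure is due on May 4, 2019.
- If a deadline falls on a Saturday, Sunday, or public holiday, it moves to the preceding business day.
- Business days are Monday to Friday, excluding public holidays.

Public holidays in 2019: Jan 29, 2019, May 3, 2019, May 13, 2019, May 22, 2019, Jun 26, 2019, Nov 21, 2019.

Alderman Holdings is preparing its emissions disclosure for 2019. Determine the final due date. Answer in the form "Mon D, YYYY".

May 2, 2019

The stated deadline is May 4, 2019.
May 4, 2019 is a Saturday; the preceding business day is May 2, 2019 (Thursday).
So the filing is due May 2, 2019.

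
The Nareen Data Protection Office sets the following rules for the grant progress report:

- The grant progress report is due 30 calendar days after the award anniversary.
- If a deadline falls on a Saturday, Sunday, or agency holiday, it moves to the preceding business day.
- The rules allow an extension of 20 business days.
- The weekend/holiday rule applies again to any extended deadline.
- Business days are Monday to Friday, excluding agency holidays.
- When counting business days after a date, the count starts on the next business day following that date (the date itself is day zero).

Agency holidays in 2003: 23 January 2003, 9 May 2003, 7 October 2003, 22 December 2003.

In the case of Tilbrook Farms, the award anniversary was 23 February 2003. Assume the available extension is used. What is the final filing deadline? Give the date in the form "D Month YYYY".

30 calendar days after 23 February 2003 is 25 March 2003.
Since 25 March 2003 is a Tuesday and not a holiday, the date is unchanged.
The 20-business-day extension runs from 25 March 2003 to 22 April 2003.
22 April 2003 is a Tuesday and not a listed holiday, so it stands.
Final deadline: 22 April 2003.

22 April 2003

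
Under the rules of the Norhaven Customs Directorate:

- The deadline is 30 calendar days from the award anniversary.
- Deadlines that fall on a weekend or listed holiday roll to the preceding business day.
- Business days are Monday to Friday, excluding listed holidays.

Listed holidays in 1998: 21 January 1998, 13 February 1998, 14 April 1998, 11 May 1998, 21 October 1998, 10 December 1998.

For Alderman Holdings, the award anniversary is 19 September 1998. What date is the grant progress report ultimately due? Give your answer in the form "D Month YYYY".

Adding 30 calendar days to 19 September 1998 gives 19 October 1998.
19 October 1998 (Monday) is already a business day.
Final deadline: 19 October 1998.

19 October 1998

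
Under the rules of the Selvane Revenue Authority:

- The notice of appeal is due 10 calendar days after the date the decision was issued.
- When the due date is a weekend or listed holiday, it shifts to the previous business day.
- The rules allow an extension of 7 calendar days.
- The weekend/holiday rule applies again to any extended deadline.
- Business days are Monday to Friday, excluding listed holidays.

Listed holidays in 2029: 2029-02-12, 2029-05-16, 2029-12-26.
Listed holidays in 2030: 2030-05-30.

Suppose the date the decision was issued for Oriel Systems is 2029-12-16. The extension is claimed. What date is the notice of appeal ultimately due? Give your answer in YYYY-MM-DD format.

From 2029-12-16, 10 calendar days later is 2029-12-26.
2029-12-26 is a listed holiday; the preceding business day is 2029-12-25 (Tuesday).
The 7-calendar-day extension moves the deadline from 2029-12-25 to 2030-01-01.
Since 2030-01-01 is a Tuesday and not a holiday, the date is unchanged.
Final deadline: 2030-01-01.

2030-01-01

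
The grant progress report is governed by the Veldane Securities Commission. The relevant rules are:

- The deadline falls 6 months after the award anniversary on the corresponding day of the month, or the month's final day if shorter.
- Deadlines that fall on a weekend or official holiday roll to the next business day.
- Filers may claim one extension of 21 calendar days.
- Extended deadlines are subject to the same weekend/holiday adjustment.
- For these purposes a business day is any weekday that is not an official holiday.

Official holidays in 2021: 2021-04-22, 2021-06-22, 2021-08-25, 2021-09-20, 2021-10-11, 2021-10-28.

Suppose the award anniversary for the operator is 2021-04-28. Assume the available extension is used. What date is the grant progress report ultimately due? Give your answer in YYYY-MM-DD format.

2021-11-19

Moving 6 months forward from 2021-04-28 on the corresponding day gives 2021-10-28.
2021-10-28 falls on a listed holiday. Rolling to the next business day gives 2021-10-29, a Friday.
With the 21-day extension, 2021-10-29 becomes 2021-11-19.
2021-11-19 falls on a Friday, which is a business day, so no adjustment is needed.
Final deadline: 2021-11-19.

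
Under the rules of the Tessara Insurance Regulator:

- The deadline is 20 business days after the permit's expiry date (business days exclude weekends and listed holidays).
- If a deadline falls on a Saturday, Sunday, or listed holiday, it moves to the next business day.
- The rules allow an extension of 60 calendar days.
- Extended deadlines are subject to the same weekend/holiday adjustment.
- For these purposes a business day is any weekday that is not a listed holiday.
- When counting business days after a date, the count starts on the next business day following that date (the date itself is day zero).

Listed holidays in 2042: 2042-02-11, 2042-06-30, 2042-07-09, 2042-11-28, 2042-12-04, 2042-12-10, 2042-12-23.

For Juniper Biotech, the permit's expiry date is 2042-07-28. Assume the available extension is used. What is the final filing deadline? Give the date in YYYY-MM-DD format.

Starting the day after 2042-07-28 and counting 20 business days lands on 2042-08-25.
2042-08-25 falls on a Monday, which is a business day, so no adjustment is needed.
Add the 60 calendar-day extension to 2042-08-25: 2042-10-24.
2042-10-24 is a Friday and not a listed holiday, so it stands.
Deadline: 2042-10-24.

2042-10-24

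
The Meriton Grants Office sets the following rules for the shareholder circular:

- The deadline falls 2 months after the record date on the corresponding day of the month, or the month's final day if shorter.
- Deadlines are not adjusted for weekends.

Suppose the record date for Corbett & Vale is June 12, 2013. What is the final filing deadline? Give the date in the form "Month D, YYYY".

2 months after June 12, 2013, on the same day of the month, is August 12, 2013.
August 12, 2013 is a Monday; no weekend or holiday adjustment applies.
Final deadline: August 12, 2013.

August 12, 2013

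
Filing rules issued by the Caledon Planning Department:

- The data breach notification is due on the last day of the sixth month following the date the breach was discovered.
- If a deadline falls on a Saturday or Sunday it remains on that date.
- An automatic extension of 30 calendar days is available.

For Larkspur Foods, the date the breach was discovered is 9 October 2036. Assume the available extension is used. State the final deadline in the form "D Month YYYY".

6 months after 9 October 2036 falls in April 2037; the last day of that month is 30 April 2037.
30 April 2037 is a Thursday; no weekend or holiday adjustment applies.
The 30-calendar-day extension moves the deadline from 30 April 2037 to 30 May 2037.
No adjustment is made for weekends or holidays, so 30 May 2037 stands.
Final deadline: 30 May 2037.

30 May 2037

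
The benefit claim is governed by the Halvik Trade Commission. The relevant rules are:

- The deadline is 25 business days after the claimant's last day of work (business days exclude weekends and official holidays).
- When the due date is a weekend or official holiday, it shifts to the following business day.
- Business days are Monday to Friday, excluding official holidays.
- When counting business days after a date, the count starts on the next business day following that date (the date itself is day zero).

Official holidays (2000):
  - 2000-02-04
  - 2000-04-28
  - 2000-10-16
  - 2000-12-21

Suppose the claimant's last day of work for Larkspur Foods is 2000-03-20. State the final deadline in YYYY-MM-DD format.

2000-04-24

Counting 25 business days after 2000-03-20 (skipping weekends and listed holidays) reaches 2000-04-24.
Since 2000-04-24 is a Monday and not a holiday, the date is unchanged.
The final due date is 2000-04-24.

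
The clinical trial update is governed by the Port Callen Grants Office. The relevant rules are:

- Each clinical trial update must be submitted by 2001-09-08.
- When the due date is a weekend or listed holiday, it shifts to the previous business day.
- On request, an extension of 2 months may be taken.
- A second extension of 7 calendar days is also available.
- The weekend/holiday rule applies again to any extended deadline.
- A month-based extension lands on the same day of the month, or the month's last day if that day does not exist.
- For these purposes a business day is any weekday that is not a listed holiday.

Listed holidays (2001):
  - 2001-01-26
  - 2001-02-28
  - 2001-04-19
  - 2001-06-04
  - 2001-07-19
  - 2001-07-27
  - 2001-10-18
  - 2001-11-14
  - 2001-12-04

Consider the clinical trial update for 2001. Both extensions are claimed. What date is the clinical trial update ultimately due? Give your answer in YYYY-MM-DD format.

2001-11-13

Start from the fixed due date, 2001-09-08.
Because 2001-09-08 is a Saturday, the deadline becomes 2001-09-07 (Friday).
Add 2 months to 2001-09-07: 2001-11-07.
2001-11-07 is a Wednesday and not a listed holiday, so it stands.
Add the 7 calendar-day extension to 2001-11-07: 2001-11-14.
2001-11-14 is a listed holiday; the preceding business day is 2001-11-13 (Tuesday).
Final deadline: 2001-11-13.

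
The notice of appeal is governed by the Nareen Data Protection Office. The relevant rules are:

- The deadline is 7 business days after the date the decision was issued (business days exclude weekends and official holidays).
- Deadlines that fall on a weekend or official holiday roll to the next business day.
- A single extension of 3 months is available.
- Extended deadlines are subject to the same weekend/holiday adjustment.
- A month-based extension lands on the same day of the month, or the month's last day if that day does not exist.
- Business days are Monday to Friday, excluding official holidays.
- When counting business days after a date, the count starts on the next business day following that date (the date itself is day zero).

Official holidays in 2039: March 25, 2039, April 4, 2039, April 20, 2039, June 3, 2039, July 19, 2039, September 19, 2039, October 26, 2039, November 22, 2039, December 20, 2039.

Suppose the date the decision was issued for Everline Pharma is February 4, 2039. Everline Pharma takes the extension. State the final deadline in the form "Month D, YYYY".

May 16, 2039

7 business days after February 4, 2039, excluding weekends and holidays, is February 15, 2039.
February 15, 2039 is a Tuesday and not a listed holiday, so it stands.
The 3 months extension carries February 15, 2039 to May 15, 2039.
Because May 15, 2039 is a Sunday, the deadline becomes May 16, 2039 (Monday).
Final deadline: May 16, 2039.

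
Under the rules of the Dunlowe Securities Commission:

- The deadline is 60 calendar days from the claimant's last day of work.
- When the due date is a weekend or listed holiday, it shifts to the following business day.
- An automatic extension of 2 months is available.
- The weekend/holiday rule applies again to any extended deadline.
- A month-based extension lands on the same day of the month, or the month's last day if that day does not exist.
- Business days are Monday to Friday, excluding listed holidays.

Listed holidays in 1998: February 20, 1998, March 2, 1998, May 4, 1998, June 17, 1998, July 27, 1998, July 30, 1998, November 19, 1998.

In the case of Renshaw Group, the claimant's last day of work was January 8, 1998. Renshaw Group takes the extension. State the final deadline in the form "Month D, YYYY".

60 calendar days after January 8, 1998 is March 9, 1998.
March 9, 1998 falls on a Monday, which is a business day, so no adjustment is needed.
Add 2 months to March 9, 1998: May 9, 1998.
May 9, 1998 is a Saturday, so it moves to the next business day, May 11, 1998 (Monday).
Final deadline: May 11, 1998.

May 11, 1998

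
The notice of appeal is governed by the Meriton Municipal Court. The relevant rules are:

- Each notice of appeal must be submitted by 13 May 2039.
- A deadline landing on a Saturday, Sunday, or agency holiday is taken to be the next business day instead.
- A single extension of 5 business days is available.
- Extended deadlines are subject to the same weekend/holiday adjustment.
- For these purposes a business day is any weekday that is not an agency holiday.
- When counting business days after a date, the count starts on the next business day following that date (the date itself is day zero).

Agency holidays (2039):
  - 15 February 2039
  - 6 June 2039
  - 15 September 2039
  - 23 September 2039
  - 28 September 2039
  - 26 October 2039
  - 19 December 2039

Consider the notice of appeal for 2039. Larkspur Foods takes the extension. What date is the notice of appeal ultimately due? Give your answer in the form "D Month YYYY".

Start from the fixed due date, 13 May 2039.
13 May 2039 falls on a Friday, which is a business day, so no adjustment is needed.
Applying the 5-business-day extension: 5 business days after 13 May 2039 is 20 May 2039.
Since 20 May 2039 is a Friday and not a holiday, the date is unchanged.
The final due date is 20 May 2039.

20 May 2039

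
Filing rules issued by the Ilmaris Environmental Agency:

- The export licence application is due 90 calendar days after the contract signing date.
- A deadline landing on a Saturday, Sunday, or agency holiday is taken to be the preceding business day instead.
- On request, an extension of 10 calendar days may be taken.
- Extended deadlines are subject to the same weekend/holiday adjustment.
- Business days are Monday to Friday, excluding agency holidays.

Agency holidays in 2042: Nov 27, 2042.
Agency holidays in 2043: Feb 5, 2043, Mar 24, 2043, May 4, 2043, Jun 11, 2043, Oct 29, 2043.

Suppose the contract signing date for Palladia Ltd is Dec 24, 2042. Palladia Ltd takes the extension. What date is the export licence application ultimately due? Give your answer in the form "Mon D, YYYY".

Apr 2, 2043

Adding 90 calendar days to Dec 24, 2042 gives Mar 24, 2043.
Mar 24, 2043 falls on a listed holiday. Rolling to the preceding business day gives Mar 23, 2043, a Monday.
With the 10-day extension, Mar 23, 2043 becomes Apr 2, 2043.
Apr 2, 2043 (Thursday) is already a business day.
Final deadline: Apr 2, 2043.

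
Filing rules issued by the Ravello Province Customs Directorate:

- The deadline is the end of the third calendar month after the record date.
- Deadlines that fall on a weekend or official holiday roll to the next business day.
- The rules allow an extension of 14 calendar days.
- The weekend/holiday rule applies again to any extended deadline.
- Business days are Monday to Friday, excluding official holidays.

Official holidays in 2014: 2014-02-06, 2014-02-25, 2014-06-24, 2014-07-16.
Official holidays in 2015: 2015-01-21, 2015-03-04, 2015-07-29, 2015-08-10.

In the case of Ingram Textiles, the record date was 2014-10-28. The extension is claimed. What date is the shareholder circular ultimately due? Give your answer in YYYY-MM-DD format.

3 months after 2014-10-28 falls in January 2015; the last day of that month is 2015-01-31.
2015-01-31 is a Saturday, so it moves to the next business day, 2015-02-02 (Monday).
Applying the 14-calendar-day extension: 2015-02-02 + 14 days = 2015-02-16.
2015-02-16 (Monday) is already a business day.
The final due date is 2015-02-16.

2015-02-16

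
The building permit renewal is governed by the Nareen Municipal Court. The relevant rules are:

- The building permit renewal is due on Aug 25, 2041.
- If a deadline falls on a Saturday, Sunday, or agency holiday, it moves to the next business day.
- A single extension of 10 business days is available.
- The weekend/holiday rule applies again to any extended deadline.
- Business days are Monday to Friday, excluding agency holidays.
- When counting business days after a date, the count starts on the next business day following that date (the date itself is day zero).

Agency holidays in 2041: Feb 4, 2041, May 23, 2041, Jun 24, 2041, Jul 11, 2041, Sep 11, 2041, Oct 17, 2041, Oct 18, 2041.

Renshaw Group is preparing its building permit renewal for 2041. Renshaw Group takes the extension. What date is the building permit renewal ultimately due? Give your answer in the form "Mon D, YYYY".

Sep 9, 2041

The stated deadline is Aug 25, 2041.
Aug 25, 2041 is a Sunday, so it moves to the next business day, Aug 26, 2041 (Monday).
The 10-business-day extension runs from Aug 26, 2041 to Sep 9, 2041.
Sep 9, 2041 falls on a Monday, which is a business day, so no adjustment is needed.
The final due date is Sep 9, 2041.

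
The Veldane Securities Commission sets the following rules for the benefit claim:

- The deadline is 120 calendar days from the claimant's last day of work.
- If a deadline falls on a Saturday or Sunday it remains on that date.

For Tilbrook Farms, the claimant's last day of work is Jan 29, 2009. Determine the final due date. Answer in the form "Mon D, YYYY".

From Jan 29, 2009, 120 calendar days later is May 29, 2009.
May 29, 2009 falls on a Friday. The rules make no weekend/holiday allowance, so it remains May 29, 2009.
So the filing is due May 29, 2009.

May 29, 2009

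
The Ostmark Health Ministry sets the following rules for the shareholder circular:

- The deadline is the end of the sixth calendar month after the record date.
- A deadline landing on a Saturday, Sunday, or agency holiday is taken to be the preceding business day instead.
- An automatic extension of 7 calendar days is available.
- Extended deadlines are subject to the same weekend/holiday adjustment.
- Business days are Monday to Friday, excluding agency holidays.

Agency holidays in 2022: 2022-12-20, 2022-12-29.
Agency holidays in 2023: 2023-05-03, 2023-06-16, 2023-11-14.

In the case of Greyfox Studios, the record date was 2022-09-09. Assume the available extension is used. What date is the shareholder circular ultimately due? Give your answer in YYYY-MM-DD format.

2023-04-07

6 months after 2022-09-09 is March 2023; that month ends on 2023-03-31.
Since 2023-03-31 is a Friday and not a holiday, the date is unchanged.
Applying the 7-calendar-day extension: 2023-03-31 + 7 days = 2023-04-07.
2023-04-07 is a Friday and not a listed holiday, so it stands.
Final deadline: 2023-04-07.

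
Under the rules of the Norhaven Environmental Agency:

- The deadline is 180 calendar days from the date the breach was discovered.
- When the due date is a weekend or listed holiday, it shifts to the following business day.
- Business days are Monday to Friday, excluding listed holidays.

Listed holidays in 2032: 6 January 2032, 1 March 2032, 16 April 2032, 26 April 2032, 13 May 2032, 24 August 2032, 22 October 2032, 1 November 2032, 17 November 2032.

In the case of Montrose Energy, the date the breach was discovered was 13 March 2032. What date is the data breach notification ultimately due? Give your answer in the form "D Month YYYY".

180 calendar days after 13 March 2032 is 9 September 2032.
Since 9 September 2032 is a Thursday and not a holiday, the date is unchanged.
Deadline: 9 September 2032.

9 September 2032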